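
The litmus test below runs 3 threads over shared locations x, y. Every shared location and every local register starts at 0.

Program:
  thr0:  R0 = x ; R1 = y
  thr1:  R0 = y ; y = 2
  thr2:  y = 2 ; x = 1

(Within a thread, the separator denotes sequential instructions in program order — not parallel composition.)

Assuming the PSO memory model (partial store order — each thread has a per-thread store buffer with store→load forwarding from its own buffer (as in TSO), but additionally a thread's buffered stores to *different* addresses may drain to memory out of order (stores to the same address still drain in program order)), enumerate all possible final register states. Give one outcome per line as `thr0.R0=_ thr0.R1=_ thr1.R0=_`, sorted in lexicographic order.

outcome vector order: (thr0.R0,thr0.R1,thr1.R0)
|PSO outcomes| = 8

thr0.R0=0 thr0.R1=0 thr1.R0=0
thr0.R0=0 thr0.R1=0 thr1.R0=2
thr0.R0=0 thr0.R1=2 thr1.R0=0
thr0.R0=0 thr0.R1=2 thr1.R0=2
thr0.R0=1 thr0.R1=0 thr1.R0=0
thr0.R0=1 thr0.R1=0 thr1.R0=2
thr0.R0=1 thr0.R1=2 thr1.R0=0
thr0.R0=1 thr0.R1=2 thr1.R0=2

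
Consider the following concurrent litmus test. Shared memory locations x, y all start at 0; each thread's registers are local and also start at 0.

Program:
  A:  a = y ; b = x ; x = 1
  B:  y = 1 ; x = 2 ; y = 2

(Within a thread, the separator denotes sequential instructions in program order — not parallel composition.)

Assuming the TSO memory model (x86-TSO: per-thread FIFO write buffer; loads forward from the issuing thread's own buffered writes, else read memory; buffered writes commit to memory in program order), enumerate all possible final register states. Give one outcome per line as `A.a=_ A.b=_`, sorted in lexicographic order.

A.a=0 A.b=0
A.a=0 A.b=2
A.a=1 A.b=0
A.a=1 A.b=2
A.a=2 A.b=2

outcome vector order: (A.a,A.b)
|TSO outcomes| = 5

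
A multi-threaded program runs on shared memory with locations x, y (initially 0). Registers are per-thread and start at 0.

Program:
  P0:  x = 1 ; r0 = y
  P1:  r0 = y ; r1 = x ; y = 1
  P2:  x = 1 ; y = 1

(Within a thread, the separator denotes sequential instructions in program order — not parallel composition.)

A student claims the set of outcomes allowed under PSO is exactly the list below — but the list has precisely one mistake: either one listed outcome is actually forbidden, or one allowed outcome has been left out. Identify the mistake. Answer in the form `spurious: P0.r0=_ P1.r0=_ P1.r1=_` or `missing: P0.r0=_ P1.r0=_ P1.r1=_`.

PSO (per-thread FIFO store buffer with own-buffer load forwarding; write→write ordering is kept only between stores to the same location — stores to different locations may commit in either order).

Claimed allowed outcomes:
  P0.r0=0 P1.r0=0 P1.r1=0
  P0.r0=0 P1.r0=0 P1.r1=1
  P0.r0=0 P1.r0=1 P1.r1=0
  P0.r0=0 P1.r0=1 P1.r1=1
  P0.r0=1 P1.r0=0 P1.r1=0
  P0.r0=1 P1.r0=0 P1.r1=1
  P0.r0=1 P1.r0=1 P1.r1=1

outcome vector order: (P0.r0,P1.r0,P1.r1)
PSO (8): 0/0/0, 0/0/1, 0/1/0, 0/1/1, 1/0/0, 1/0/1, 1/1/0, 1/1/1
PSO∖claimed = {1/1/0}

missing: P0.r0=1 P1.r0=1 P1.r1=0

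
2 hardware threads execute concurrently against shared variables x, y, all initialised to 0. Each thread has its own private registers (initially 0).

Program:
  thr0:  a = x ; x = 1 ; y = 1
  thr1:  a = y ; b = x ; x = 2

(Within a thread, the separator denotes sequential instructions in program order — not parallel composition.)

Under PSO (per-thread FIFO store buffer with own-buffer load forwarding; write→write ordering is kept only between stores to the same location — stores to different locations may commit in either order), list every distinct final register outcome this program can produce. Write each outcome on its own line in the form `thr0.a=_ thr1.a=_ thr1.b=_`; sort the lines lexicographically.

thr0.a=0 thr1.a=0 thr1.b=0
thr0.a=0 thr1.a=0 thr1.b=1
thr0.a=0 thr1.a=1 thr1.b=0
thr0.a=0 thr1.a=1 thr1.b=1
thr0.a=2 thr1.a=0 thr1.b=0

outcome vector order: (thr0.a,thr1.a,thr1.b)
|PSO outcomes| = 5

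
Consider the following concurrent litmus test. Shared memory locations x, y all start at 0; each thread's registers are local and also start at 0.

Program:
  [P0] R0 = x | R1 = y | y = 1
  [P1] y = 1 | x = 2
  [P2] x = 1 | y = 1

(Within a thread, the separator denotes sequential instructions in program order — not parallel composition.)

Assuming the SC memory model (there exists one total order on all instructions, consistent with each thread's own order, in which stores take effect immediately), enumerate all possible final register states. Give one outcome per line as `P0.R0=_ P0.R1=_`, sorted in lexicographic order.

outcome vector order: (P0.R0,P0.R1)
|SC outcomes| = 5

P0.R0=0 P0.R1=0
P0.R0=0 P0.R1=1
P0.R0=1 P0.R1=0
P0.R0=1 P0.R1=1
P0.R0=2 P0.R1=1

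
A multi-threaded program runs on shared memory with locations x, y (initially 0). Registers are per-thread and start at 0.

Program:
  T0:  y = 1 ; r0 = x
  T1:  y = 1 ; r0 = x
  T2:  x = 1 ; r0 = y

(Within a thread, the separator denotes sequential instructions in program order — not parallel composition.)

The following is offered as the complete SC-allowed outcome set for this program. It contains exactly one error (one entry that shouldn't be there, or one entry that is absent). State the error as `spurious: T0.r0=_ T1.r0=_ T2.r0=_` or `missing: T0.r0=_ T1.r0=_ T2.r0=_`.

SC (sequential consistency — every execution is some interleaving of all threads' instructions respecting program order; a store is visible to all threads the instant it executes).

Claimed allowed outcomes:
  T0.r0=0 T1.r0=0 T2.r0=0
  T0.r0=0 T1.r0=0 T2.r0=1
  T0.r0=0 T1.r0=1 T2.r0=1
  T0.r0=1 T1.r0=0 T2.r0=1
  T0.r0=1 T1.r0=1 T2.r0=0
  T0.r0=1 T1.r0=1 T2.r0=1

spurious: T0.r0=0 T1.r0=0 T2.r0=0

outcome vector order: (T0.r0,T1.r0,T2.r0)
SC (5): 001; 011; 101; 110; 111
claimed∖SC = {000}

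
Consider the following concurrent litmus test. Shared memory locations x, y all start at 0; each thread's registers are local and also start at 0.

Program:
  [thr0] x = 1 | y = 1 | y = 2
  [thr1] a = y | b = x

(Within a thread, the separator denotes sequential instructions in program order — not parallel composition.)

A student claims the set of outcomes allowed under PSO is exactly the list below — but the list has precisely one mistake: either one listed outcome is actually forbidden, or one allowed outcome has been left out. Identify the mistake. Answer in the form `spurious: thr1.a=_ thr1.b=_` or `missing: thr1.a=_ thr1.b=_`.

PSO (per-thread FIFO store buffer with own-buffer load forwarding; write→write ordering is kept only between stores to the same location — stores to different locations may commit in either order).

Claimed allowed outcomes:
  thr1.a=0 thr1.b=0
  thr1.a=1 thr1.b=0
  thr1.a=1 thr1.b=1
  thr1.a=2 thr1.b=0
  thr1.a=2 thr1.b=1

missing: thr1.a=0 thr1.b=1

outcome vector order: (thr1.a,thr1.b)
PSO: 6 outcomes — {<0 0> <0 1> <1 0> <1 1> <2 0> <2 1>}
PSO∖claimed = {<0 1>}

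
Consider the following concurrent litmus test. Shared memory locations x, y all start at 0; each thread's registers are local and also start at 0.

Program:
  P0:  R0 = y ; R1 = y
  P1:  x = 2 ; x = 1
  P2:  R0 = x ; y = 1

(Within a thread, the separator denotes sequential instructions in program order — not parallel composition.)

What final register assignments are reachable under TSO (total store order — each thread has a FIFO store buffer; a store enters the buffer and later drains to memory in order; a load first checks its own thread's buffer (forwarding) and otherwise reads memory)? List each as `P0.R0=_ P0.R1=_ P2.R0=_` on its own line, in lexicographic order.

P0.R0=0 P0.R1=0 P2.R0=0
P0.R0=0 P0.R1=0 P2.R0=1
P0.R0=0 P0.R1=0 P2.R0=2
P0.R0=0 P0.R1=1 P2.R0=0
P0.R0=0 P0.R1=1 P2.R0=1
P0.R0=0 P0.R1=1 P2.R0=2
P0.R0=1 P0.R1=1 P2.R0=0
P0.R0=1 P0.R1=1 P2.R0=1
P0.R0=1 P0.R1=1 P2.R0=2

outcome vector order: (P0.R0,P0.R1,P2.R0)
|TSO outcomes| = 9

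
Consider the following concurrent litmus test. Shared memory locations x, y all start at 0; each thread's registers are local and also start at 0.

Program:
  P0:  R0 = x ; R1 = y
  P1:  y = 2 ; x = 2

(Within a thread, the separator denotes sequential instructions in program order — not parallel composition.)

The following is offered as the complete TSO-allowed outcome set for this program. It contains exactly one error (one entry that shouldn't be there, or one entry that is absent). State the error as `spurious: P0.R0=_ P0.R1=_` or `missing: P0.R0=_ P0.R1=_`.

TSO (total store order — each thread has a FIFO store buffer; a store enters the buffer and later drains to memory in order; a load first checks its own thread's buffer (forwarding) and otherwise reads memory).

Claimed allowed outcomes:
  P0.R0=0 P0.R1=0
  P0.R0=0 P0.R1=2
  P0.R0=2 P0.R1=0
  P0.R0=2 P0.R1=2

spurious: P0.R0=2 P0.R1=0

outcome vector order: (P0.R0,P0.R1)
under TSO → <0 0> <0 2> <2 2>
claimed∖TSO = {<2 0>}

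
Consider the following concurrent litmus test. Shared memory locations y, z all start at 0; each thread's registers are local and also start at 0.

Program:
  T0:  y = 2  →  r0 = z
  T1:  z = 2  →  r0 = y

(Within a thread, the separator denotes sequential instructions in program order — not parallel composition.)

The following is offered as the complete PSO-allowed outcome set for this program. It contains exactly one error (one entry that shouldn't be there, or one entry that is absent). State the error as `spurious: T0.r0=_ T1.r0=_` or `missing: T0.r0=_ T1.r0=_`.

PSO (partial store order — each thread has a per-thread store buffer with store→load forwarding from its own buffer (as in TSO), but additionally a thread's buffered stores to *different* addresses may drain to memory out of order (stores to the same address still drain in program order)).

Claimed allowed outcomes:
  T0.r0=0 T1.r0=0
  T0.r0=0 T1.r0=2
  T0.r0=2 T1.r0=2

missing: T0.r0=2 T1.r0=0

outcome vector order: (T0.r0,T1.r0)
under PSO → 0/0, 0/2, 2/0, 2/2
PSO∖claimed = {2/0}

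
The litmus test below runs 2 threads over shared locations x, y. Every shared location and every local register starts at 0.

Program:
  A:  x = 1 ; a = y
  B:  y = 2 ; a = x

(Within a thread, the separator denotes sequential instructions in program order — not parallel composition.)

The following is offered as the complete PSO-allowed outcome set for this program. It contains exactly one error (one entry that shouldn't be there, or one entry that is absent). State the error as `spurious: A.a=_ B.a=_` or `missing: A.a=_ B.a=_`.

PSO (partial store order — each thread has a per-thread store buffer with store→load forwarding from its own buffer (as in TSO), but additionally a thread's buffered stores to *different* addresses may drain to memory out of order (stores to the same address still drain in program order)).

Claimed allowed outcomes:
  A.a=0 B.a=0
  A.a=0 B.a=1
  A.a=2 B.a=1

outcome vector order: (A.a,B.a)
[PSO] allowed = {<0 0> <0 1> <2 0> <2 1>}
PSO∖claimed = {<2 0>}

missing: A.a=2 B.a=0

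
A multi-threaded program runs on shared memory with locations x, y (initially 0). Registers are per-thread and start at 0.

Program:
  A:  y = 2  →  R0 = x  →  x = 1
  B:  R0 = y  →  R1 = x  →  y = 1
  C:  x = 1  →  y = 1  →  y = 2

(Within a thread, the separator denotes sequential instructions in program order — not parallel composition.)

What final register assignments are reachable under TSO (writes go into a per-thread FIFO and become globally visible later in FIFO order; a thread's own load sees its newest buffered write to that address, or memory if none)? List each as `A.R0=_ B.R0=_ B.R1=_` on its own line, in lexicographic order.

outcome vector order: (A.R0,B.R0,B.R1)
|TSO outcomes| = 10

A.R0=0 B.R0=0 B.R1=0
A.R0=0 B.R0=0 B.R1=1
A.R0=0 B.R0=1 B.R1=1
A.R0=0 B.R0=2 B.R1=0
A.R0=0 B.R0=2 B.R1=1
A.R0=1 B.R0=0 B.R1=0
A.R0=1 B.R0=0 B.R1=1
A.R0=1 B.R0=1 B.R1=1
A.R0=1 B.R0=2 B.R1=0
A.R0=1 B.R0=2 B.R1=1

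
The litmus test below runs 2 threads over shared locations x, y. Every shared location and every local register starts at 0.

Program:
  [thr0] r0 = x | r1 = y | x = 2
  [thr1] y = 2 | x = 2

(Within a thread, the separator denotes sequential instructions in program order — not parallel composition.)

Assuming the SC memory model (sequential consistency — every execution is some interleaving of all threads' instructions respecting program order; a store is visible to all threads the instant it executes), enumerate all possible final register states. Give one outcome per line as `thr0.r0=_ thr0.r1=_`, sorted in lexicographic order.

thr0.r0=0 thr0.r1=0
thr0.r0=0 thr0.r1=2
thr0.r0=2 thr0.r1=2

outcome vector order: (thr0.r0,thr0.r1)
|SC outcomes| = 3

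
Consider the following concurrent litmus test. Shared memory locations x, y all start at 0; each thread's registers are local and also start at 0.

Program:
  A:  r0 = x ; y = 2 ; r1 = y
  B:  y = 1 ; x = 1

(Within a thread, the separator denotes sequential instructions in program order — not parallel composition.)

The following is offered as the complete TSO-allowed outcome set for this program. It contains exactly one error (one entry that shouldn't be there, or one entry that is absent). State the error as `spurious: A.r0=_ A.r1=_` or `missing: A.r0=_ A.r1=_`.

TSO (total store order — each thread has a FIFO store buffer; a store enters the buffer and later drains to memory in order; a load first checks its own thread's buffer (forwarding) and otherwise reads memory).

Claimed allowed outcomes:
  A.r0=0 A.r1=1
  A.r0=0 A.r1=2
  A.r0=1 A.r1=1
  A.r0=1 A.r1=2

spurious: A.r0=1 A.r1=1

outcome vector order: (A.r0,A.r1)
TSO (3): 0/1; 0/2; 1/2
claimed∖TSO = {1/1}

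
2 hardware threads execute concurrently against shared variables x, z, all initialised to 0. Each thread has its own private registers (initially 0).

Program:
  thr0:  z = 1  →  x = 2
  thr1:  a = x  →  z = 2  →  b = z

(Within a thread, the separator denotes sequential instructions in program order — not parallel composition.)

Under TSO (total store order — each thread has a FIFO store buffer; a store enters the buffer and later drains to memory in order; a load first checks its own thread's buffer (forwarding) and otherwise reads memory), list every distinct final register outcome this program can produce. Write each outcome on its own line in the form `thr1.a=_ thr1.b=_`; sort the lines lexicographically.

outcome vector order: (thr1.a,thr1.b)
|TSO outcomes| = 3

thr1.a=0 thr1.b=1
thr1.a=0 thr1.b=2
thr1.a=2 thr1.b=2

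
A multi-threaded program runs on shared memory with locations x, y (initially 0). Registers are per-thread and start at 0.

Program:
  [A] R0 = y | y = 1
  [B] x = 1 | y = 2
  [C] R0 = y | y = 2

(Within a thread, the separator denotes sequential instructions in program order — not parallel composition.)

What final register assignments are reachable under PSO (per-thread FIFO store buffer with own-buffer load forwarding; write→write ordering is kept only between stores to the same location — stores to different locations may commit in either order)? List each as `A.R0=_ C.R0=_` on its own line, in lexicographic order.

A.R0=0 C.R0=0
A.R0=0 C.R0=1
A.R0=0 C.R0=2
A.R0=2 C.R0=0
A.R0=2 C.R0=1
A.R0=2 C.R0=2

outcome vector order: (A.R0,C.R0)
|PSO outcomes| = 6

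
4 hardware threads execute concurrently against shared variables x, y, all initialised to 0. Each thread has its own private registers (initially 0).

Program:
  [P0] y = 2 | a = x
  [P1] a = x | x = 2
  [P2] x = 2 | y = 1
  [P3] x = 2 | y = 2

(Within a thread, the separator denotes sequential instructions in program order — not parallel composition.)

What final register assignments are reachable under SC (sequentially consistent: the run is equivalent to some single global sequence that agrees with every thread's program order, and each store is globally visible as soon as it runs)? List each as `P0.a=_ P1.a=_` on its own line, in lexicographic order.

P0.a=0 P1.a=0
P0.a=0 P1.a=2
P0.a=2 P1.a=0
P0.a=2 P1.a=2

outcome vector order: (P0.a,P1.a)
|SC outcomes| = 4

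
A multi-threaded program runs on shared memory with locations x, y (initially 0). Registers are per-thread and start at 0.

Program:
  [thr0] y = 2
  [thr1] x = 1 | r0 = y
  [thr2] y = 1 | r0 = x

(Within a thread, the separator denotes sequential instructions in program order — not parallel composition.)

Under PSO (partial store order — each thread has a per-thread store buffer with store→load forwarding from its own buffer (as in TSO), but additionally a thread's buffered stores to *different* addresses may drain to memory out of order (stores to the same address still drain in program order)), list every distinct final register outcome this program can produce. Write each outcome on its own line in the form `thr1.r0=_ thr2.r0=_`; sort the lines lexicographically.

outcome vector order: (thr1.r0,thr2.r0)
|PSO outcomes| = 6

thr1.r0=0 thr2.r0=0
thr1.r0=0 thr2.r0=1
thr1.r0=1 thr2.r0=0
thr1.r0=1 thr2.r0=1
thr1.r0=2 thr2.r0=0
thr1.r0=2 thr2.r0=1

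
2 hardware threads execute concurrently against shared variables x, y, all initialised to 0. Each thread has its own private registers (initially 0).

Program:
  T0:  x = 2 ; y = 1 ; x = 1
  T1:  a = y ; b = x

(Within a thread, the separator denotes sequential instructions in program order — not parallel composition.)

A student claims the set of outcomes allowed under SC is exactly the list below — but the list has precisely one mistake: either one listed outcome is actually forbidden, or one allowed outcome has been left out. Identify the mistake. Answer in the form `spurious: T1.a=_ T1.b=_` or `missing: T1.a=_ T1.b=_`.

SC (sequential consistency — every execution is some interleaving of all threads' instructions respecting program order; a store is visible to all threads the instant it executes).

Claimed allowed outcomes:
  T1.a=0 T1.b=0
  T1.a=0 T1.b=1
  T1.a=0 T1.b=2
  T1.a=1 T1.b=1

missing: T1.a=1 T1.b=2

outcome vector order: (T1.a,T1.b)
under SC → 00; 01; 02; 11; 12
SC∖claimed = {12}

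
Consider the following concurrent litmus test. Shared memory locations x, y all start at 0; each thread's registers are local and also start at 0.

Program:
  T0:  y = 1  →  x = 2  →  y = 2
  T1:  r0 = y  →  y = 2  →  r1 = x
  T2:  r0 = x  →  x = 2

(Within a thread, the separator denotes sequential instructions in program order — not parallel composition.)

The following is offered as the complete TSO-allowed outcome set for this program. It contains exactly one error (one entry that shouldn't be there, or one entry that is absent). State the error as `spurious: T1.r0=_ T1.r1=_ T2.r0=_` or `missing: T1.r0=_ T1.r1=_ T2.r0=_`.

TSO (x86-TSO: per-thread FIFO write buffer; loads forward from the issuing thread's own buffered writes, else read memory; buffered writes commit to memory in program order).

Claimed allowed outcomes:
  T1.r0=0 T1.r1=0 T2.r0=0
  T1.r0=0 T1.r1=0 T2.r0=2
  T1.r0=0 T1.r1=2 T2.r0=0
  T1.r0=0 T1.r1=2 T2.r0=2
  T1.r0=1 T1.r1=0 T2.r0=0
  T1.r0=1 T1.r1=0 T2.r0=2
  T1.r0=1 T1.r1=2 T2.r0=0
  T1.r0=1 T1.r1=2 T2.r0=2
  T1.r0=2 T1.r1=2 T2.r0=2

missing: T1.r0=2 T1.r1=2 T2.r0=0

outcome vector order: (T1.r0,T1.r1,T2.r0)
TSO (10): 000 002 020 022 100 102 120 122 220 222
TSO∖claimed = {220}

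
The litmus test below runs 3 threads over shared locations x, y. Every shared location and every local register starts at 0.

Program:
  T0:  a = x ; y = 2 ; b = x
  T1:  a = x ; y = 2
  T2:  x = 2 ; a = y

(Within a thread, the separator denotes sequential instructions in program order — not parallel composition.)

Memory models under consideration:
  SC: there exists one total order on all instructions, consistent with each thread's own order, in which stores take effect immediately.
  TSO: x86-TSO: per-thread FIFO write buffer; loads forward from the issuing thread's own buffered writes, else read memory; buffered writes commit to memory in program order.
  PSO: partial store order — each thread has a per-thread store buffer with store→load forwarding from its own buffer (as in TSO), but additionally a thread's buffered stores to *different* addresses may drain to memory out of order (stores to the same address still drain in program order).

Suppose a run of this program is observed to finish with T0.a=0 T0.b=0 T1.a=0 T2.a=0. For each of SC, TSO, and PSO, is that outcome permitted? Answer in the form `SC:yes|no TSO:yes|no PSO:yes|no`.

SC:no TSO:yes PSO:yes

outcome vector order: (T0.a,T0.b,T1.a,T2.a)
[SC] allowed = {<0 0 0 2>; <0 0 2 2>; <0 2 0 0>; <0 2 0 2>; <0 2 2 0>; <0 2 2 2>; <2 2 0 0>; <2 2 0 2>; <2 2 2 0>; <2 2 2 2>}
[TSO] allowed = {<0 0 0 0>; <0 0 0 2>; <0 0 2 0>; <0 0 2 2>; <0 2 0 0>; <0 2 0 2>; <0 2 2 0>; <0 2 2 2>; <2 2 0 0>; <2 2 0 2>; <2 2 2 0>; <2 2 2 2>}
[PSO] allowed = {<0 0 0 0>; <0 0 0 2>; <0 0 2 0>; <0 0 2 2>; <0 2 0 0>; <0 2 0 2>; <0 2 2 0>; <0 2 2 2>; <2 2 0 0>; <2 2 0 2>; <2 2 2 0>; <2 2 2 2>}
target <0 0 0 0> ∈ {TSO,PSO}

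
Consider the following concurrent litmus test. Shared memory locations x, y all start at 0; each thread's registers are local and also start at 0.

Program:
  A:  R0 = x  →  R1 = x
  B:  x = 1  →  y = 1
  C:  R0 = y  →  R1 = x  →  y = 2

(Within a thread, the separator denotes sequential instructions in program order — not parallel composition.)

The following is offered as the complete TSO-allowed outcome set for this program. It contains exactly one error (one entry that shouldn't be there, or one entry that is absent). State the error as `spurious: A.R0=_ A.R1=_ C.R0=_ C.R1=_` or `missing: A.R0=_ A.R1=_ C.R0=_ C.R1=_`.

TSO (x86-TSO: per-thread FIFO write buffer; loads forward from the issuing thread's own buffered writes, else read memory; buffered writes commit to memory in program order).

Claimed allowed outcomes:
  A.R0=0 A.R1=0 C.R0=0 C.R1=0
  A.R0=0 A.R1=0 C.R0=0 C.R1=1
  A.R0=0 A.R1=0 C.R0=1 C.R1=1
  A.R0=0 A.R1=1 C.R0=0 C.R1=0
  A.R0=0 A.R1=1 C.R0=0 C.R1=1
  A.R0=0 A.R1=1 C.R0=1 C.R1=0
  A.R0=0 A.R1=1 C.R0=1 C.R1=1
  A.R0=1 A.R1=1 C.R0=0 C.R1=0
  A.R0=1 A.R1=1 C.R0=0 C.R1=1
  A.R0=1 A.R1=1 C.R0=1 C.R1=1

spurious: A.R0=0 A.R1=1 C.R0=1 C.R1=0

outcome vector order: (A.R0,A.R1,C.R0,C.R1)
TSO: 9 outcomes — {0/0/0/0 0/0/0/1 0/0/1/1 0/1/0/0 0/1/0/1 0/1/1/1 1/1/0/0 1/1/0/1 1/1/1/1}
claimed∖TSO = {0/1/1/0}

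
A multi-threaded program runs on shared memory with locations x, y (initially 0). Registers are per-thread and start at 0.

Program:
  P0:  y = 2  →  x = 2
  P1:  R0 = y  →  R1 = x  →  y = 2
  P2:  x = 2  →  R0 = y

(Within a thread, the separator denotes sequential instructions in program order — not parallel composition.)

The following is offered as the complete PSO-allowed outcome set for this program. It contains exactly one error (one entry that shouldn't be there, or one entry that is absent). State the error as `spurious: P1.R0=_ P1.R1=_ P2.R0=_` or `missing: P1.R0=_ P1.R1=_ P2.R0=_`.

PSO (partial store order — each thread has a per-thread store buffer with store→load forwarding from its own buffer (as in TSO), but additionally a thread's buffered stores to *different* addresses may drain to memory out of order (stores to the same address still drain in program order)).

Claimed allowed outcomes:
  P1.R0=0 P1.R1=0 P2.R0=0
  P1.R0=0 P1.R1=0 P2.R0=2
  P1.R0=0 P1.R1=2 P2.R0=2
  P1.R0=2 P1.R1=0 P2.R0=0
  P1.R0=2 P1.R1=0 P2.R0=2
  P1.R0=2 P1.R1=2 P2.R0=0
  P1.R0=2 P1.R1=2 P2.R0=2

missing: P1.R0=0 P1.R1=2 P2.R0=0

outcome vector order: (P1.R0,P1.R1,P2.R0)
[PSO] allowed = {<0 0 0>, <0 0 2>, <0 2 0>, <0 2 2>, <2 0 0>, <2 0 2>, <2 2 0>, <2 2 2>}
PSO∖claimed = {<0 2 0>}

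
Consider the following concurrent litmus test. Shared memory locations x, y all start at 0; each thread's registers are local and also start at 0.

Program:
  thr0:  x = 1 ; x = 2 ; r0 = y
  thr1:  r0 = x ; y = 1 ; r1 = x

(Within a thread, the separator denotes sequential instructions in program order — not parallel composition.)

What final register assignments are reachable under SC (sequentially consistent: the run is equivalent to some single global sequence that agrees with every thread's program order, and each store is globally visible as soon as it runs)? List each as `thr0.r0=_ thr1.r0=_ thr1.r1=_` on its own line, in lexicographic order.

outcome vector order: (thr0.r0,thr1.r0,thr1.r1)
|SC outcomes| = 9

thr0.r0=0 thr1.r0=0 thr1.r1=2
thr0.r0=0 thr1.r0=1 thr1.r1=2
thr0.r0=0 thr1.r0=2 thr1.r1=2
thr0.r0=1 thr1.r0=0 thr1.r1=0
thr0.r0=1 thr1.r0=0 thr1.r1=1
thr0.r0=1 thr1.r0=0 thr1.r1=2
thr0.r0=1 thr1.r0=1 thr1.r1=1
thr0.r0=1 thr1.r0=1 thr1.r1=2
thr0.r0=1 thr1.r0=2 thr1.r1=2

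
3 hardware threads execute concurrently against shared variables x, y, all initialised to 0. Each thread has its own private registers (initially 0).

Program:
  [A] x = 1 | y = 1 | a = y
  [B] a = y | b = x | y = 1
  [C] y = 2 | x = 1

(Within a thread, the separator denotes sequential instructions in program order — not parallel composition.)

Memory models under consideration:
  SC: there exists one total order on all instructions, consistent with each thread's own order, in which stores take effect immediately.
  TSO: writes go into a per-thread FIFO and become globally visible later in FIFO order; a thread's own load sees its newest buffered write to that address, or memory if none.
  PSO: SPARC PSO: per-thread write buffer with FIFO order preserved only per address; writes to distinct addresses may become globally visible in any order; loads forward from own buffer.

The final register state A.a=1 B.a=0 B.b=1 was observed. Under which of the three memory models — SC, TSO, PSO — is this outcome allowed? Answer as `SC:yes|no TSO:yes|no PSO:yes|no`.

SC:yes TSO:yes PSO:yes

outcome vector order: (A.a,B.a,B.b)
[SC] allowed = {100; 101; 111; 120; 121; 200; 201; 211; 221}
[TSO] allowed = {100; 101; 111; 120; 121; 200; 201; 211; 221}
[PSO] allowed = {100; 101; 110; 111; 120; 121; 200; 201; 210; 211; 220; 221}
target 101 ∈ {SC,TSO,PSO}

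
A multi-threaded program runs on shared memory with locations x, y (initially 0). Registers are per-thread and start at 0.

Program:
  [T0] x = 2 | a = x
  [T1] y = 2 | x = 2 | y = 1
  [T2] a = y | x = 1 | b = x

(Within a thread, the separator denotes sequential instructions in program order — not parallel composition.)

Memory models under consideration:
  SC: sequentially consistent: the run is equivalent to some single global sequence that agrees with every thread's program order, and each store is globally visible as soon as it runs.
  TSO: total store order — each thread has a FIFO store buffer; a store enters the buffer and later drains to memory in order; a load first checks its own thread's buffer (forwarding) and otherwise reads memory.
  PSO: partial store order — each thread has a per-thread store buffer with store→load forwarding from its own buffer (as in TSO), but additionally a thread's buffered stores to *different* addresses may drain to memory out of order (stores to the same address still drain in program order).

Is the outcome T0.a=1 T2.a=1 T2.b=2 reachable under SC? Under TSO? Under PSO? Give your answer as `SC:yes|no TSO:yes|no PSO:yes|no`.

SC:no TSO:no PSO:yes

outcome vector order: (T0.a,T2.a,T2.b)
SC: 11 outcomes — {<1 0 1>; <1 0 2>; <1 1 1>; <1 2 1>; <1 2 2>; <2 0 1>; <2 0 2>; <2 1 1>; <2 1 2>; <2 2 1>; <2 2 2>}
TSO: 11 outcomes — {<1 0 1>; <1 0 2>; <1 1 1>; <1 2 1>; <1 2 2>; <2 0 1>; <2 0 2>; <2 1 1>; <2 1 2>; <2 2 1>; <2 2 2>}
PSO: 12 outcomes — {<1 0 1>; <1 0 2>; <1 1 1>; <1 1 2>; <1 2 1>; <1 2 2>; <2 0 1>; <2 0 2>; <2 1 1>; <2 1 2>; <2 2 1>; <2 2 2>}
target <1 1 2> ∈ {PSO}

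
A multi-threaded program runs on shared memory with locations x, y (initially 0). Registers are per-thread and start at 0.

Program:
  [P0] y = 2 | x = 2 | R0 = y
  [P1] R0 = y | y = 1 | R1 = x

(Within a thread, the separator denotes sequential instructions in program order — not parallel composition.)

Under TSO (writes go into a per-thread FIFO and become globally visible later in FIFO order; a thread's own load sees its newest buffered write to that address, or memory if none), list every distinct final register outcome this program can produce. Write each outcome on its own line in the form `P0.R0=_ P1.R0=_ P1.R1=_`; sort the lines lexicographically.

P0.R0=1 P1.R0=0 P1.R1=0
P0.R0=1 P1.R0=0 P1.R1=2
P0.R0=1 P1.R0=2 P1.R1=0
P0.R0=1 P1.R0=2 P1.R1=2
P0.R0=2 P1.R0=0 P1.R1=0
P0.R0=2 P1.R0=0 P1.R1=2
P0.R0=2 P1.R0=2 P1.R1=0
P0.R0=2 P1.R0=2 P1.R1=2

outcome vector order: (P0.R0,P1.R0,P1.R1)
|TSO outcomes| = 8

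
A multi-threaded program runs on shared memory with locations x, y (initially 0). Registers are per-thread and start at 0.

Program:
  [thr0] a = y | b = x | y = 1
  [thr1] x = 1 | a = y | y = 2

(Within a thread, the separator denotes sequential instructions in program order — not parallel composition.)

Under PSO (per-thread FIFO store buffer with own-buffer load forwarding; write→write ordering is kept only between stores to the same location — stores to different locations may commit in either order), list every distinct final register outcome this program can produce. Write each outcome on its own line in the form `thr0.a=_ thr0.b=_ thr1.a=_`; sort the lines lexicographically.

outcome vector order: (thr0.a,thr0.b,thr1.a)
|PSO outcomes| = 6

thr0.a=0 thr0.b=0 thr1.a=0
thr0.a=0 thr0.b=0 thr1.a=1
thr0.a=0 thr0.b=1 thr1.a=0
thr0.a=0 thr0.b=1 thr1.a=1
thr0.a=2 thr0.b=0 thr1.a=0
thr0.a=2 thr0.b=1 thr1.a=0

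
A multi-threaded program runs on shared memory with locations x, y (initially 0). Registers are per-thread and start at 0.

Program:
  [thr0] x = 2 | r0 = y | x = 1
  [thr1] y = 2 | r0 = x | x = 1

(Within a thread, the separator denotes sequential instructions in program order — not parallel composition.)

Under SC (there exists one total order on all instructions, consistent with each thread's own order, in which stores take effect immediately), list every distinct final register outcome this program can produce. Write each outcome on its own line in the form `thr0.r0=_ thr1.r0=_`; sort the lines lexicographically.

thr0.r0=0 thr1.r0=1
thr0.r0=0 thr1.r0=2
thr0.r0=2 thr1.r0=0
thr0.r0=2 thr1.r0=1
thr0.r0=2 thr1.r0=2

outcome vector order: (thr0.r0,thr1.r0)
|SC outcomes| = 5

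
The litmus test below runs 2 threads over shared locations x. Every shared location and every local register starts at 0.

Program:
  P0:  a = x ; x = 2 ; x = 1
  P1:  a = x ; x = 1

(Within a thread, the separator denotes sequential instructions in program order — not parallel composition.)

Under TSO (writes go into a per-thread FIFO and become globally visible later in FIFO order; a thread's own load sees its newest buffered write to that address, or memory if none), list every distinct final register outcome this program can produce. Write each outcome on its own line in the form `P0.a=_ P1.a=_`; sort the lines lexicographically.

outcome vector order: (P0.a,P1.a)
|TSO outcomes| = 4

P0.a=0 P1.a=0
P0.a=0 P1.a=1
P0.a=0 P1.a=2
P0.a=1 P1.a=0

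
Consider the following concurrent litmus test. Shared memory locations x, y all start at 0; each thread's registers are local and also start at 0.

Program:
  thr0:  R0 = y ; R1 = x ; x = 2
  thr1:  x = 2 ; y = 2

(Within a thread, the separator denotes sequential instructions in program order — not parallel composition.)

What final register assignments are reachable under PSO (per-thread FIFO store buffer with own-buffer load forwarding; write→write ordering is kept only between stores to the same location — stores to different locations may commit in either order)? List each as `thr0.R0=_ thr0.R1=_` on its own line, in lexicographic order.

thr0.R0=0 thr0.R1=0
thr0.R0=0 thr0.R1=2
thr0.R0=2 thr0.R1=0
thr0.R0=2 thr0.R1=2

outcome vector order: (thr0.R0,thr0.R1)
|PSO outcomes| = 4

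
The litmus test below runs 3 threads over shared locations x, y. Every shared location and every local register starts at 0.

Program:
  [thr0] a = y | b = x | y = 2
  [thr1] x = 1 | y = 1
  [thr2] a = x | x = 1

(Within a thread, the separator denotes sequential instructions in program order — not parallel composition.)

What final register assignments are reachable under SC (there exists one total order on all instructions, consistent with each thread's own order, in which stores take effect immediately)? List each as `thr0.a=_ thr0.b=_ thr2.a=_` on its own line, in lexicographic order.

thr0.a=0 thr0.b=0 thr2.a=0
thr0.a=0 thr0.b=0 thr2.a=1
thr0.a=0 thr0.b=1 thr2.a=0
thr0.a=0 thr0.b=1 thr2.a=1
thr0.a=1 thr0.b=1 thr2.a=0
thr0.a=1 thr0.b=1 thr2.a=1

outcome vector order: (thr0.a,thr0.b,thr2.a)
|SC outcomes| = 6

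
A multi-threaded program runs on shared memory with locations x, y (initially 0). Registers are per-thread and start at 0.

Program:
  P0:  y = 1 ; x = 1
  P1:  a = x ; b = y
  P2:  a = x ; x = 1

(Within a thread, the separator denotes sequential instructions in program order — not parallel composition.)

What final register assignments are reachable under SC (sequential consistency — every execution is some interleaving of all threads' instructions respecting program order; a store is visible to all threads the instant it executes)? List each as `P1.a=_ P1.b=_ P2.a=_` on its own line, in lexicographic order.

outcome vector order: (P1.a,P1.b,P2.a)
|SC outcomes| = 7

P1.a=0 P1.b=0 P2.a=0
P1.a=0 P1.b=0 P2.a=1
P1.a=0 P1.b=1 P2.a=0
P1.a=0 P1.b=1 P2.a=1
P1.a=1 P1.b=0 P2.a=0
P1.a=1 P1.b=1 P2.a=0
P1.a=1 P1.b=1 P2.a=1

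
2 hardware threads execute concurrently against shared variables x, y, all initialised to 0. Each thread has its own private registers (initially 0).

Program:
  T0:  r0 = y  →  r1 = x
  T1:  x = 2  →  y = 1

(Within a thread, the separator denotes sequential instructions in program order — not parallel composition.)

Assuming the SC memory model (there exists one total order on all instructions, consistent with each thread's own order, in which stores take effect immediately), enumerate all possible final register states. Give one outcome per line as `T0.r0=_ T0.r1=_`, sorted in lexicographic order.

outcome vector order: (T0.r0,T0.r1)
|SC outcomes| = 3

T0.r0=0 T0.r1=0
T0.r0=0 T0.r1=2
T0.r0=1 T0.r1=2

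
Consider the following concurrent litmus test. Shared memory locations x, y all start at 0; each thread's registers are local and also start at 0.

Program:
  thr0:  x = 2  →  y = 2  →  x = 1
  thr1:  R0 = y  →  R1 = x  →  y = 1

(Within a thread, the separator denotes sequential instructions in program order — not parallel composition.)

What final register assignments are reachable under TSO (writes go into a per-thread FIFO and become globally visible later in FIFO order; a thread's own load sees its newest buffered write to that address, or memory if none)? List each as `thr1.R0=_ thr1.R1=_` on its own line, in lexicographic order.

outcome vector order: (thr1.R0,thr1.R1)
|TSO outcomes| = 5

thr1.R0=0 thr1.R1=0
thr1.R0=0 thr1.R1=1
thr1.R0=0 thr1.R1=2
thr1.R0=2 thr1.R1=1
thr1.R0=2 thr1.R1=2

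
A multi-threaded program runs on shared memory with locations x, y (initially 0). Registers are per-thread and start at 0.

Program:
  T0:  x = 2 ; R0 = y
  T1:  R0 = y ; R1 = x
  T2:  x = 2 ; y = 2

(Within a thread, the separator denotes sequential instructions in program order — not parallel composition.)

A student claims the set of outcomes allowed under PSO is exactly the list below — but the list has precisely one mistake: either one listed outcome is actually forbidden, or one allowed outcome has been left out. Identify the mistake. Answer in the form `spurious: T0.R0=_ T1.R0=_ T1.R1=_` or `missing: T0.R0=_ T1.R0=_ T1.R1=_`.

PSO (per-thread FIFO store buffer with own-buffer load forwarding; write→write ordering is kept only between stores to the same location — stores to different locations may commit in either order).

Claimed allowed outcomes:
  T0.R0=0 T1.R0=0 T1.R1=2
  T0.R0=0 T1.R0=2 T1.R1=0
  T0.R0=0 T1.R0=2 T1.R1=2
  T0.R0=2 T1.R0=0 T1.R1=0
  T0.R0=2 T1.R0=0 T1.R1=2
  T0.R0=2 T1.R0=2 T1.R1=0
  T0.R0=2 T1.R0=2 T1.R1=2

outcome vector order: (T0.R0,T1.R0,T1.R1)
[PSO] allowed = {0/0/0, 0/0/2, 0/2/0, 0/2/2, 2/0/0, 2/0/2, 2/2/0, 2/2/2}
PSO∖claimed = {0/0/0}

missing: T0.R0=0 T1.R0=0 T1.R1=0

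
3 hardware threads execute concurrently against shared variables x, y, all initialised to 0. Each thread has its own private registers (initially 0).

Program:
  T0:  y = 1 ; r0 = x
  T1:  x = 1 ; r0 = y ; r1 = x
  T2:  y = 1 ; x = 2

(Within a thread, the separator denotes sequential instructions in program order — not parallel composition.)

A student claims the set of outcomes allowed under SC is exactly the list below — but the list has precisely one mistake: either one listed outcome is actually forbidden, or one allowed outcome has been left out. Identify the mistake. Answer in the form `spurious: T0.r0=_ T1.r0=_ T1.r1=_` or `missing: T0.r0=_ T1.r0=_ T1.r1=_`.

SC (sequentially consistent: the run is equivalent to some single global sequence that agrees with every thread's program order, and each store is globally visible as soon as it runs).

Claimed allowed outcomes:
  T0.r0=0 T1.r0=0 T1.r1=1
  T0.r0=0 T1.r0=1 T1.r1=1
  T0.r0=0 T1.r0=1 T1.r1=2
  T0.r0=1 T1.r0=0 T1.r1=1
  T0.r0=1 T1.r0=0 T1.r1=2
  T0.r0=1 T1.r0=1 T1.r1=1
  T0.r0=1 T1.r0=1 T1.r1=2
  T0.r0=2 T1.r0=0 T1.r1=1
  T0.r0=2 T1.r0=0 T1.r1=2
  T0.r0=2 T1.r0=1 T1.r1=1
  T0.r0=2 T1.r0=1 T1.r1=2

spurious: T0.r0=0 T1.r0=0 T1.r1=1

outcome vector order: (T0.r0,T1.r0,T1.r1)
under SC → (0,1,1), (0,1,2), (1,0,1), (1,0,2), (1,1,1), (1,1,2), (2,0,1), (2,0,2), (2,1,1), (2,1,2)
claimed∖SC = {(0,0,1)}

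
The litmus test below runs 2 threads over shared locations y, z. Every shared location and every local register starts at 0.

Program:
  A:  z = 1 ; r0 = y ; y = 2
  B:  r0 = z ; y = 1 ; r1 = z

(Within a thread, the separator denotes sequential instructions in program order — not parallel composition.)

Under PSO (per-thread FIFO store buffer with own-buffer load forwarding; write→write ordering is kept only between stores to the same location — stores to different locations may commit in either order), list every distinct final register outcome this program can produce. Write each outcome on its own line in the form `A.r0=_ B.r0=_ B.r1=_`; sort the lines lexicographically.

outcome vector order: (A.r0,B.r0,B.r1)
|PSO outcomes| = 6

A.r0=0 B.r0=0 B.r1=0
A.r0=0 B.r0=0 B.r1=1
A.r0=0 B.r0=1 B.r1=1
A.r0=1 B.r0=0 B.r1=0
A.r0=1 B.r0=0 B.r1=1
A.r0=1 B.r0=1 B.r1=1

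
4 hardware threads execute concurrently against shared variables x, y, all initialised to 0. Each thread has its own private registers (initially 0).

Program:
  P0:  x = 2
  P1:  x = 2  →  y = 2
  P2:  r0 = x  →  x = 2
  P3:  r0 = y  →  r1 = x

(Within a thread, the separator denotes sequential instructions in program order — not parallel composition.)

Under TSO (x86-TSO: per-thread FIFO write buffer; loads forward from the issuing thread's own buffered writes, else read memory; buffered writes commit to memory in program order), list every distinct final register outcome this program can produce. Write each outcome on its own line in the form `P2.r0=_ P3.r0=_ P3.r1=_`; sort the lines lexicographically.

outcome vector order: (P2.r0,P3.r0,P3.r1)
|TSO outcomes| = 6

P2.r0=0 P3.r0=0 P3.r1=0
P2.r0=0 P3.r0=0 P3.r1=2
P2.r0=0 P3.r0=2 P3.r1=2
P2.r0=2 P3.r0=0 P3.r1=0
P2.r0=2 P3.r0=0 P3.r1=2
P2.r0=2 P3.r0=2 P3.r1=2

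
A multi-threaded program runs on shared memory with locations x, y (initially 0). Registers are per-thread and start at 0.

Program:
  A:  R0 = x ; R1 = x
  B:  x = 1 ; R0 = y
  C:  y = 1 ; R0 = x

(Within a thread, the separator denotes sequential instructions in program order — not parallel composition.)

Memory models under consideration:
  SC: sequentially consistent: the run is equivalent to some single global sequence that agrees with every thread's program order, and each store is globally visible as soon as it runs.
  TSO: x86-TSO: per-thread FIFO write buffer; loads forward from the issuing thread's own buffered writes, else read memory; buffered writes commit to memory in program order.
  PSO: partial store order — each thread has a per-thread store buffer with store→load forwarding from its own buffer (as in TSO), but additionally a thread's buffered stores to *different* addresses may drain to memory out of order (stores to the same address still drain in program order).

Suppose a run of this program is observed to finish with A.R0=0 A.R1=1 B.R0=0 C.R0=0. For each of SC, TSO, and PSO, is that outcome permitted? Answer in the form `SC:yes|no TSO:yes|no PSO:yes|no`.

SC:no TSO:yes PSO:yes

outcome vector order: (A.R0,A.R1,B.R0,C.R0)
SC: 9 outcomes — {0/0/0/1 0/0/1/0 0/0/1/1 0/1/0/1 0/1/1/0 0/1/1/1 1/1/0/1 1/1/1/0 1/1/1/1}
TSO: 12 outcomes — {0/0/0/0 0/0/0/1 0/0/1/0 0/0/1/1 0/1/0/0 0/1/0/1 0/1/1/0 0/1/1/1 1/1/0/0 1/1/0/1 1/1/1/0 1/1/1/1}
PSO: 12 outcomes — {0/0/0/0 0/0/0/1 0/0/1/0 0/0/1/1 0/1/0/0 0/1/0/1 0/1/1/0 0/1/1/1 1/1/0/0 1/1/0/1 1/1/1/0 1/1/1/1}
target 0/1/0/0 ∈ {TSO,PSO}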